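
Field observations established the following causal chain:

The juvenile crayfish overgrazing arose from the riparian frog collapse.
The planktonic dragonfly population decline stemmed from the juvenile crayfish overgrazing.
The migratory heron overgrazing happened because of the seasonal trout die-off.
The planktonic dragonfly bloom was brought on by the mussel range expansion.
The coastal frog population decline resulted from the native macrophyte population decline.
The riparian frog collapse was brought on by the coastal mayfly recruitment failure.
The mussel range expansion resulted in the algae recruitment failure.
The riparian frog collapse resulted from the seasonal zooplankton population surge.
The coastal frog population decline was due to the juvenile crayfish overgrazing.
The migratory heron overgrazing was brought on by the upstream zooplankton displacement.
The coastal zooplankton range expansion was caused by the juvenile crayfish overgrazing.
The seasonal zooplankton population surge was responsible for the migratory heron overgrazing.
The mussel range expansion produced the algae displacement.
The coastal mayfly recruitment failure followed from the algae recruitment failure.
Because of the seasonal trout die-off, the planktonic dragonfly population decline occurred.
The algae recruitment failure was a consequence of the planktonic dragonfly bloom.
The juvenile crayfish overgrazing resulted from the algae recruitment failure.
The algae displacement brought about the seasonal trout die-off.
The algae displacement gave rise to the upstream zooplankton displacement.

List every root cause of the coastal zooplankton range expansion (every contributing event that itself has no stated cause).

the mussel range expansion, the seasonal zooplankton population surge

Tracing upstream from the coastal zooplankton range expansion: the coastal zooplankton range expansion ← the juvenile crayfish overgrazing ← the riparian frog collapse ← the seasonal zooplankton population surge.
A separate upstream branch: the coastal zooplankton range expansion ← the juvenile crayfish overgrazing ← the algae recruitment failure ← the mussel range expansion.
Each of those chain origins has no stated cause.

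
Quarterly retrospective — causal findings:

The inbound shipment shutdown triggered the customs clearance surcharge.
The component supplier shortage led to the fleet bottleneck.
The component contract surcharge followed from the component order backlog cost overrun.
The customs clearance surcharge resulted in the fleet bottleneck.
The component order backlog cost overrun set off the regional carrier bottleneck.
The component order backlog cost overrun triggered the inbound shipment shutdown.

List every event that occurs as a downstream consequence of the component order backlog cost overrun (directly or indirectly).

the component contract surcharge, the customs clearance surcharge, the fleet bottleneck, the inbound shipment shutdown, the regional carrier bottleneck

Direct effects: the component contract surcharge, the regional carrier bottleneck, the inbound shipment shutdown.
2 steps out: the customs clearance surcharge.
3 steps out: the fleet bottleneck.
Not reachable from it: the component supplier shortage.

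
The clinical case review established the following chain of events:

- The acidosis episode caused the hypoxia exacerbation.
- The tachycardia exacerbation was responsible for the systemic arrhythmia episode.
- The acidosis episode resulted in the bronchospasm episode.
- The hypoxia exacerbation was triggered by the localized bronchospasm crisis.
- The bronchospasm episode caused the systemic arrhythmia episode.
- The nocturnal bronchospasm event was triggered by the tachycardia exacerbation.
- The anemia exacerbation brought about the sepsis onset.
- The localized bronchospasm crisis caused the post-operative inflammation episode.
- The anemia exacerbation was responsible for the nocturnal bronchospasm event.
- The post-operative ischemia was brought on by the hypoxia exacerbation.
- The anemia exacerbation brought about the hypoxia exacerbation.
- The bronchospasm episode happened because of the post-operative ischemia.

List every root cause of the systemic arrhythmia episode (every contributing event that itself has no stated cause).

the acidosis episode, the anemia exacerbation, the localized bronchospasm crisis, the tachycardia exacerbation

Tracing upstream from the systemic arrhythmia episode: the systemic arrhythmia episode ← the bronchospasm episode ← the post-operative ischemia ← the hypoxia exacerbation ← the anemia exacerbation.
A separate upstream branch: the systemic arrhythmia episode ← the bronchospasm episode ← the acidosis episode.
A separate upstream branch: the systemic arrhythmia episode ← the tachycardia exacerbation.
A separate upstream branch: the systemic arrhythmia episode ← the bronchospasm episode ← the post-operative ischemia ← the hypoxia exacerbation ← the localized bronchospasm crisis.
Each of those chain origins has no stated cause.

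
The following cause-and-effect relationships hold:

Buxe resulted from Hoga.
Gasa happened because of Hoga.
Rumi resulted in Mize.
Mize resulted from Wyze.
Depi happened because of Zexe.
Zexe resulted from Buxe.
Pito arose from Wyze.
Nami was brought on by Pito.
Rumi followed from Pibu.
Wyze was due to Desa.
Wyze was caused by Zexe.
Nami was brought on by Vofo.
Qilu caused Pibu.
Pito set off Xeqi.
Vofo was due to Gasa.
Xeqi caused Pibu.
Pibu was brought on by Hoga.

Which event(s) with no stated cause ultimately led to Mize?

Tracing upstream from Mize: Mize ← Rumi ← Pibu ← Hoga.
A separate upstream branch: Mize ← Rumi ← Pibu ← Qilu.
A separate upstream branch: Mize ← Wyze ← Desa.
Each of those chain origins has no stated cause.

Desa, Hoga, Qilu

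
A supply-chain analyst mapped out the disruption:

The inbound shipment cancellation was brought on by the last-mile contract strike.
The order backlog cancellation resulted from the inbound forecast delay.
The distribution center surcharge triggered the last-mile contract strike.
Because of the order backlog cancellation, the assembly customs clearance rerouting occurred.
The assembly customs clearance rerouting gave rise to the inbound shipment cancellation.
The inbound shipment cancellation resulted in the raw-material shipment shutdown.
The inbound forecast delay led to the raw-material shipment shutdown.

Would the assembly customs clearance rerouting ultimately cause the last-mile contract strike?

No

The assembly customs clearance rerouting leads to the inbound shipment cancellation, the raw-material shipment shutdown; the last-mile contract strike is not among them.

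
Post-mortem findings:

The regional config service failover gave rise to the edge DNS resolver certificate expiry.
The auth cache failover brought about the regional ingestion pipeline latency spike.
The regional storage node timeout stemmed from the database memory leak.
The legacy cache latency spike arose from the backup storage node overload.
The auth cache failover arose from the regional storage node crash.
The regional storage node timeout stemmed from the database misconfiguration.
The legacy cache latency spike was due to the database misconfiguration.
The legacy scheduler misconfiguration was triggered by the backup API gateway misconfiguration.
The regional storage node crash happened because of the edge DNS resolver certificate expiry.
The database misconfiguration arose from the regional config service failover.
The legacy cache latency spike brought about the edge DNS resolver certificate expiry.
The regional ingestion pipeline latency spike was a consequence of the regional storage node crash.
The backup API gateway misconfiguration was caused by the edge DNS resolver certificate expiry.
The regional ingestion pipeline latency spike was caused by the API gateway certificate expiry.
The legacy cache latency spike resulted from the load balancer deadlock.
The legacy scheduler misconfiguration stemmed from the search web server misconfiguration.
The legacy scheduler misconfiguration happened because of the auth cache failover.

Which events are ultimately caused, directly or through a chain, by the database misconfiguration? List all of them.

the auth cache failover, the backup API gateway misconfiguration, the edge DNS resolver certificate expiry, the legacy cache latency spike, the legacy scheduler misconfiguration, the regional ingestion pipeline latency spike, the regional storage node crash, the regional storage node timeout

Direct effects: the legacy cache latency spike, the regional storage node timeout.
2 steps out: the edge DNS resolver certificate expiry.
3 steps out: the backup API gateway misconfiguration, the regional storage node crash.
4 steps out: the auth cache failover, the legacy scheduler misconfiguration, the regional ingestion pipeline latency spike.
Not reachable from it: the database memory leak, the regional config service failover, the API gateway certificate expiry, the backup storage node overload, the load balancer deadlock, the search web server misconfiguration.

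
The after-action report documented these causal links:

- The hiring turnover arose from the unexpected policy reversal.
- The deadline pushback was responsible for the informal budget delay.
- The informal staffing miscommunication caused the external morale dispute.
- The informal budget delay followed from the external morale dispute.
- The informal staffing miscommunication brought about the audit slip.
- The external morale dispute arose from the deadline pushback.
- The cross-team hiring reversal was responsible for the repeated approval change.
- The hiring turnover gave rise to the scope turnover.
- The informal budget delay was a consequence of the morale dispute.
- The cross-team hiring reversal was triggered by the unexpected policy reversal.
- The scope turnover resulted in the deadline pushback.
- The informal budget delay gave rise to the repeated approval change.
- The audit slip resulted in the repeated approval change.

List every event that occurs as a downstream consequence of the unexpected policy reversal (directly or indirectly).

Direct effects: the hiring turnover, the cross-team hiring reversal.
2 steps out: the scope turnover, the repeated approval change.
3 steps out: the deadline pushback.
4 steps out: the external morale dispute, the informal budget delay.
Not reachable from it: the morale dispute, the informal staffing miscommunication, the audit slip.

the cross-team hiring reversal, the deadline pushback, the external morale dispute, the hiring turnover, the informal budget delay, the repeated approval change, the scope turnover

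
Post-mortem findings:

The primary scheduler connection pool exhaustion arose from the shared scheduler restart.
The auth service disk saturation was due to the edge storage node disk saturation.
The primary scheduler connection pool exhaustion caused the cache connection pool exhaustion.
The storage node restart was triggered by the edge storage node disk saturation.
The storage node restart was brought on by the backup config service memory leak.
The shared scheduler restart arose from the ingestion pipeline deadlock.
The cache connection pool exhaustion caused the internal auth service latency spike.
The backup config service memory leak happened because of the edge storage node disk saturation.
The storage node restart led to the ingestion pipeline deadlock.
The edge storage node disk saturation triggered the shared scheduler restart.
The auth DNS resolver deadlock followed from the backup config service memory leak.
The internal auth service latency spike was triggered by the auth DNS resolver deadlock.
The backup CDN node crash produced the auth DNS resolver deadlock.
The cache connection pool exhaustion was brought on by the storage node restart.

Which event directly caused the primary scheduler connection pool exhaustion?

the shared scheduler restart

Upstream contributors include the edge storage node disk saturation, the backup config service memory leak, the storage node restart, the ingestion pipeline deadlock, but only the shared scheduler restart feeds directly into the primary scheduler connection pool exhaustion.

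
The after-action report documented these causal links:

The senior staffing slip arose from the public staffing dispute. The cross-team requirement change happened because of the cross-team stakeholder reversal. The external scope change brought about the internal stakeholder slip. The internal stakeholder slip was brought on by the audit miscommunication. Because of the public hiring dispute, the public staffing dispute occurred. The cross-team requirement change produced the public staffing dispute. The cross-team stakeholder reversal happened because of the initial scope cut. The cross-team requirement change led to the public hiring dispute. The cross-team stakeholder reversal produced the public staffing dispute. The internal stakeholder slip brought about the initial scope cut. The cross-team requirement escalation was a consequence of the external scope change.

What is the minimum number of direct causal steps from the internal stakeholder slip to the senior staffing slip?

4

Shortest chain: the internal stakeholder slip → the initial scope cut → the cross-team stakeholder reversal → the public staffing dispute → the senior staffing slip.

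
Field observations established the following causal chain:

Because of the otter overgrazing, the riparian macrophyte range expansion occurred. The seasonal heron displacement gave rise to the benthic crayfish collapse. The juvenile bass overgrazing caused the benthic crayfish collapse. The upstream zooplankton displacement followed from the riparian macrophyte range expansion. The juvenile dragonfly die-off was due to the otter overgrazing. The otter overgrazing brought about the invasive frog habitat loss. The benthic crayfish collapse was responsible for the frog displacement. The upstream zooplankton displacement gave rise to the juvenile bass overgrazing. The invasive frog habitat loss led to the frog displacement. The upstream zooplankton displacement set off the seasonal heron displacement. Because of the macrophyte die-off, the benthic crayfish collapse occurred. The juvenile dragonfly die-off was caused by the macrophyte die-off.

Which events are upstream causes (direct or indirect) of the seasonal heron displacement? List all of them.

the otter overgrazing, the riparian macrophyte range expansion, the upstream zooplankton displacement

Immediate cause of the seasonal heron displacement: the upstream zooplankton displacement.
Further upstream: the otter overgrazing, the riparian macrophyte range expansion.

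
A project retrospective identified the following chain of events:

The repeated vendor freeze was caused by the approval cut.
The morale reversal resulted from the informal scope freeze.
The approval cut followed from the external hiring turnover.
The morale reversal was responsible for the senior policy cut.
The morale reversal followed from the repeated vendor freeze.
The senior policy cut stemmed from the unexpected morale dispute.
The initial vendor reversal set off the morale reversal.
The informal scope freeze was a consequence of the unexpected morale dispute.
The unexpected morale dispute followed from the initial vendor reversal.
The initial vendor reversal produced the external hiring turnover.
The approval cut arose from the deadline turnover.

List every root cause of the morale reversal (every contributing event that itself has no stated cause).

the deadline turnover, the initial vendor reversal

Tracing upstream from the morale reversal: the morale reversal ← the initial vendor reversal.
A separate upstream branch: the morale reversal ← the repeated vendor freeze ← the approval cut ← the deadline turnover.
Each of those chain origins has no stated cause.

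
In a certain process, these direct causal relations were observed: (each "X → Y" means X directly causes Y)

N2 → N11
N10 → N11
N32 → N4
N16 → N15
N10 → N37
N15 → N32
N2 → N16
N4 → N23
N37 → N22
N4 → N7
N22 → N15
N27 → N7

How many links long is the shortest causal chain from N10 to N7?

6

Shortest chain: N10 → N37 → N22 → N15 → N32 → N4 → N7.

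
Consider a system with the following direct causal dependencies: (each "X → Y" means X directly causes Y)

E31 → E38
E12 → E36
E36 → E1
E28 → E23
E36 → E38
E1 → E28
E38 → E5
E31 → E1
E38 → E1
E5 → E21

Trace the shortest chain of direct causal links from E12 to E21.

E12 → E36
E36 → E38
E38 → E5
E5 → E21
Length: 4 steps.

E12 → E36 → E38 → E5 → E21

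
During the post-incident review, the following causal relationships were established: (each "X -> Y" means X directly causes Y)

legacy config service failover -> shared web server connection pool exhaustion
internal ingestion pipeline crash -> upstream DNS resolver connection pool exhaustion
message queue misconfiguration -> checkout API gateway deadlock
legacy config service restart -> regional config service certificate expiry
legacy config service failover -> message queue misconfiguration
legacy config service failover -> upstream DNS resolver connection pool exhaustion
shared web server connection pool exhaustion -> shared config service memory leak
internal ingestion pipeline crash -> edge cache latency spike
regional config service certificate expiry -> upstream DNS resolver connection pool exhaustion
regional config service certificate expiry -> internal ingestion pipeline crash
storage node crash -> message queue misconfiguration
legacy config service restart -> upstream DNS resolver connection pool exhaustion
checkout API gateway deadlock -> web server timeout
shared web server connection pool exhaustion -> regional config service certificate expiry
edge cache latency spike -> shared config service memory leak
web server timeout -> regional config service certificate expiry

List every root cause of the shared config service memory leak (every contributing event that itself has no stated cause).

the legacy config service failover, the legacy config service restart, the storage node crash

Tracing upstream from the shared config service memory leak: the shared config service memory leak ← the edge cache latency spike ← the internal ingestion pipeline crash ← the regional config service certificate expiry ← the web server timeout ← the checkout API gateway deadlock ← the message queue misconfiguration ← the storage node crash.
A separate upstream branch: the shared config service memory leak ← the edge cache latency spike ← the internal ingestion pipeline crash ← the regional config service certificate expiry ← the legacy config service restart.
A separate upstream branch: the shared config service memory leak ← the shared web server connection pool exhaustion ← the legacy config service failover.
Each of those chain origins has no stated cause.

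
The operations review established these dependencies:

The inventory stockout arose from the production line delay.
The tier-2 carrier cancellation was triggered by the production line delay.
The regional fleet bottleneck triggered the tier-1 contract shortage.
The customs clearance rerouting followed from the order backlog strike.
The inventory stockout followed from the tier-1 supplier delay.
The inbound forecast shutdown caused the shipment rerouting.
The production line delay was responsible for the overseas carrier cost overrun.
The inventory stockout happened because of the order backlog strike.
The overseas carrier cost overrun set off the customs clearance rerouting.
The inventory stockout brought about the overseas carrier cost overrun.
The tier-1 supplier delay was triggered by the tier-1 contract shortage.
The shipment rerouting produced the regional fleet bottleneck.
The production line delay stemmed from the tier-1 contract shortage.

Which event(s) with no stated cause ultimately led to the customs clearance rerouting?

Tracing upstream from the customs clearance rerouting: the customs clearance rerouting ← the overseas carrier cost overrun ← the production line delay ← the tier-1 contract shortage ← the regional fleet bottleneck ← the shipment rerouting ← the inbound forecast shutdown.
A separate upstream branch: the customs clearance rerouting ← the order backlog strike.
Each of those chain origins has no stated cause.

the inbound forecast shutdown, the order backlog strike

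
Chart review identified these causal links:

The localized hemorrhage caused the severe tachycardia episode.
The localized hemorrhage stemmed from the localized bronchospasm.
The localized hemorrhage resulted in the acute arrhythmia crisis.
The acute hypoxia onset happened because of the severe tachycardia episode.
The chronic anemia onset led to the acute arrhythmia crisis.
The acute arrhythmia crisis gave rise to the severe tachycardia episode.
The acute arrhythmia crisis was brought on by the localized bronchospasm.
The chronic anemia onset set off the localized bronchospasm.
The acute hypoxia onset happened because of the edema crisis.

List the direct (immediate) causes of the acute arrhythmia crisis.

the chronic anemia onset, the localized bronchospasm, the localized hemorrhage

the chronic anemia onset, the localized bronchospasm, the localized hemorrhage → the acute arrhythmia crisis with nothing further upstream stated.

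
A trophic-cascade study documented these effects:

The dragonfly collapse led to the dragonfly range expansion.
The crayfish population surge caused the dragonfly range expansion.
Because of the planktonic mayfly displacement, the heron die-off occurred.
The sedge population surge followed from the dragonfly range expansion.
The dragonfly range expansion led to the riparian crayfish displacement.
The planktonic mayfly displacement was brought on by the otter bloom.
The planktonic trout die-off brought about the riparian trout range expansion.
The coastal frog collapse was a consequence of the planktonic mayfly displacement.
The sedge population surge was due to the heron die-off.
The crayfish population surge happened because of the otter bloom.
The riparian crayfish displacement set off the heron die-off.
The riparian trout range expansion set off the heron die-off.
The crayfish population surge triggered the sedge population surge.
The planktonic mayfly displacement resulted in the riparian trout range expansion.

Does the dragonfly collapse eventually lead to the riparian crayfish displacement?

Yes

There is a causal chain: the dragonfly collapse → the dragonfly range expansion → the riparian crayfish displacement.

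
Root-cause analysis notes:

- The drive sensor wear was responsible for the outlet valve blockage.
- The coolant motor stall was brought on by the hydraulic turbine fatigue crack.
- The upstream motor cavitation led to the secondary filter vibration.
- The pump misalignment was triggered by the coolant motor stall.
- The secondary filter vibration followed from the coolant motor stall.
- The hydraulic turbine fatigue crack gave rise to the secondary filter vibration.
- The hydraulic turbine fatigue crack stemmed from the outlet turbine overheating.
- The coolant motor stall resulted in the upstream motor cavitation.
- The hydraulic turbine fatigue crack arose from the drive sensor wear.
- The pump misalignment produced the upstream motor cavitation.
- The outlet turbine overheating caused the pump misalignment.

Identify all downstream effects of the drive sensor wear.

Direct effects: the outlet valve blockage, the hydraulic turbine fatigue crack.
2 steps out: the coolant motor stall, the secondary filter vibration.
3 steps out: the pump misalignment, the upstream motor cavitation.
Not reachable from it: the outlet turbine overheating.

the coolant motor stall, the hydraulic turbine fatigue crack, the outlet valve blockage, the pump misalignment, the secondary filter vibration, the upstream motor cavitation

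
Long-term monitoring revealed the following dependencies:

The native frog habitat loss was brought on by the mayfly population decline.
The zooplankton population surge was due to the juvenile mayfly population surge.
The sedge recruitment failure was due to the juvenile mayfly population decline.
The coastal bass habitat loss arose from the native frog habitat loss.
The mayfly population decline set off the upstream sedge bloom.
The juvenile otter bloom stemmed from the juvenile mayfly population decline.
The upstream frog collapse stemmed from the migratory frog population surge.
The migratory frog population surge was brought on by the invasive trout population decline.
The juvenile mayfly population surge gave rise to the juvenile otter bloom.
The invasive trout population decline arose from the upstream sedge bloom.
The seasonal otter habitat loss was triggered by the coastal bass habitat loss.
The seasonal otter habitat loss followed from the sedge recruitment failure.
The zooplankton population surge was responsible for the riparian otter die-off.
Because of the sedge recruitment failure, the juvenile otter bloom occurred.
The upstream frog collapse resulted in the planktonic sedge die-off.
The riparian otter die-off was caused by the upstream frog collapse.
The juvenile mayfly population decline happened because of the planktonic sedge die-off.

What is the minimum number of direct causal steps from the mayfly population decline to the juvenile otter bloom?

7

Shortest chain: the mayfly population decline → the upstream sedge bloom → the invasive trout population decline → the migratory frog population surge → the upstream frog collapse → the planktonic sedge die-off → the juvenile mayfly population decline → the juvenile otter bloom.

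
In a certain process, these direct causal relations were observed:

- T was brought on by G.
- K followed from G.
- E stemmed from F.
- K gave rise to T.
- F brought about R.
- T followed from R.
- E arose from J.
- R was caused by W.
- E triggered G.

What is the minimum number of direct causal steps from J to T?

Shortest chain: J → E → G → T.

3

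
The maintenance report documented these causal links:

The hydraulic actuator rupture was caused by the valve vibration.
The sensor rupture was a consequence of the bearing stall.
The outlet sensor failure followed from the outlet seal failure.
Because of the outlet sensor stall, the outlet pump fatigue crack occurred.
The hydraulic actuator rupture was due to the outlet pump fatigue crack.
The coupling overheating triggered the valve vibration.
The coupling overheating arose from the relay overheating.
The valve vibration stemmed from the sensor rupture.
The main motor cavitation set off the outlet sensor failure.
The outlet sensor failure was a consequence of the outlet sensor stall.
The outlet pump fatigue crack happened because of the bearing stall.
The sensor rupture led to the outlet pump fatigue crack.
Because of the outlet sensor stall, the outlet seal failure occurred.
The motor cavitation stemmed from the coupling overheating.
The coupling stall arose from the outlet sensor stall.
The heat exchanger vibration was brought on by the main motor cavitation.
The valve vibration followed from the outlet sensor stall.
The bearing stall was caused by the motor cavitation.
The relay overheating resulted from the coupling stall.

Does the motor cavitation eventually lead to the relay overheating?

No

The motor cavitation leads to the bearing stall, the sensor rupture, the outlet pump fatigue crack, the valve vibration, the hydraulic actuator rupture; the relay overheating is not among them.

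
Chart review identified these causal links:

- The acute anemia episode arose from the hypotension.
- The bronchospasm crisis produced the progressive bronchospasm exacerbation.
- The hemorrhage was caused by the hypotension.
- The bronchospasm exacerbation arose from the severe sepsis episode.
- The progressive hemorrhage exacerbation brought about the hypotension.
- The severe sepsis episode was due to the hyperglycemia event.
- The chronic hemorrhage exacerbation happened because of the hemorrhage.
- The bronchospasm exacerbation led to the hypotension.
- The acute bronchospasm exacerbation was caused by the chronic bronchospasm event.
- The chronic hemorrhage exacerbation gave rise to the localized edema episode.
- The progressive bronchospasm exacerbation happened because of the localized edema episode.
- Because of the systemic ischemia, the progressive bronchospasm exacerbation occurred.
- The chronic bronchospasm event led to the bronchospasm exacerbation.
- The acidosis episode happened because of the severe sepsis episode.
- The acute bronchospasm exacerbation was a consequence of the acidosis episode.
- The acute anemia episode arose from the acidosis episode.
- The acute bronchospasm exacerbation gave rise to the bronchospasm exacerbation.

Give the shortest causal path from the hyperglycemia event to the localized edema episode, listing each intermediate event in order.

the hyperglycemia event → the severe sepsis episode
the severe sepsis episode → the bronchospasm exacerbation
the bronchospasm exacerbation → the hypotension
the hypotension → the hemorrhage
the hemorrhage → the chronic hemorrhage exacerbation
the chronic hemorrhage exacerbation → the localized edema episode
Length: 6 steps.

the hyperglycemia event → the severe sepsis episode → the bronchospasm exacerbation → the hypotension → the hemorrhage → the chronic hemorrhage exacerbation → the localized edema episode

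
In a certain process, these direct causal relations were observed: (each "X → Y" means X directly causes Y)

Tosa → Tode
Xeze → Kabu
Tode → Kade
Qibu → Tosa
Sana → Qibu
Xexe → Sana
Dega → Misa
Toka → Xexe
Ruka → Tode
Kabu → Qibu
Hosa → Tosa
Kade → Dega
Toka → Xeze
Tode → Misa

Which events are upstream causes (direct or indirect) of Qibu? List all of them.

Immediate causes of Qibu: Kabu, Sana.
Further upstream: Toka, Xeze, Xexe.

Kabu, Sana, Toka, Xexe, Xeze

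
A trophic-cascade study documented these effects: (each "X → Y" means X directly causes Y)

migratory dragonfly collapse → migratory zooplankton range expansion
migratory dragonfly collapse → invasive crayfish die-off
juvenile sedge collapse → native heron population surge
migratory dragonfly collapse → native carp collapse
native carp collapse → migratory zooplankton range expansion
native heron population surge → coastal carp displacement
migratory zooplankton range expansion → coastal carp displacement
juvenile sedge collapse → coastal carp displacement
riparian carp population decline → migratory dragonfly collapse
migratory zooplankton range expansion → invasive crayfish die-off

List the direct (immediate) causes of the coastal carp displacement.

the juvenile sedge collapse, the migratory zooplankton range expansion, the native heron population surge

Upstream contributors include the riparian carp population decline, the migratory dragonfly collapse, the native carp collapse, but only the juvenile sedge collapse, the migratory zooplankton range expansion, the native heron population surge feed directly into the coastal carp displacement.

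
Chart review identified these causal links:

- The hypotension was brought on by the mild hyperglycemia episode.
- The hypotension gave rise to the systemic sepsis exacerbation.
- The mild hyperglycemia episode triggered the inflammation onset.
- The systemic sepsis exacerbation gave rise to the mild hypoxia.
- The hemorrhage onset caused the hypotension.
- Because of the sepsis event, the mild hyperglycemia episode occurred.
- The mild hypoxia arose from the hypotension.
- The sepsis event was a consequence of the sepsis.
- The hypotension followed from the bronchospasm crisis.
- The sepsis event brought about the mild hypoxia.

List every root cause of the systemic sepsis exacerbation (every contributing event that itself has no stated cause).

Tracing upstream from the systemic sepsis exacerbation: the systemic sepsis exacerbation ← the hypotension ← the mild hyperglycemia episode ← the sepsis event ← the sepsis.
A separate upstream branch: the systemic sepsis exacerbation ← the hypotension ← the hemorrhage onset.
A separate upstream branch: the systemic sepsis exacerbation ← the hypotension ← the bronchospasm crisis.
Each of those chain origins has no stated cause.

the bronchospasm crisis, the hemorrhage onset, the sepsis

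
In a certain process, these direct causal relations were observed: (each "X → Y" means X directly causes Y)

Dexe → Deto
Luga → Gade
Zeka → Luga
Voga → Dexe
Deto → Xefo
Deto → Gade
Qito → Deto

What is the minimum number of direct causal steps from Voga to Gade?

Shortest chain: Voga → Dexe → Deto → Gade.

3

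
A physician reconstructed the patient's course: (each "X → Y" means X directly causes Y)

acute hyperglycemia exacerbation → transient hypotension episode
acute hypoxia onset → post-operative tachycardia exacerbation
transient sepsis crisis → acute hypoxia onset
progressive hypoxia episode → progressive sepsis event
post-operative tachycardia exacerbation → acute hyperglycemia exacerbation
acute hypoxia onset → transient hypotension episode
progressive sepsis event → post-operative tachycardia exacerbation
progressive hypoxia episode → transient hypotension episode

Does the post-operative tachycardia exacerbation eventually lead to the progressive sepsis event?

The post-operative tachycardia exacerbation leads to the acute hyperglycemia exacerbation, the transient hypotension episode; the progressive sepsis event is not among them.

No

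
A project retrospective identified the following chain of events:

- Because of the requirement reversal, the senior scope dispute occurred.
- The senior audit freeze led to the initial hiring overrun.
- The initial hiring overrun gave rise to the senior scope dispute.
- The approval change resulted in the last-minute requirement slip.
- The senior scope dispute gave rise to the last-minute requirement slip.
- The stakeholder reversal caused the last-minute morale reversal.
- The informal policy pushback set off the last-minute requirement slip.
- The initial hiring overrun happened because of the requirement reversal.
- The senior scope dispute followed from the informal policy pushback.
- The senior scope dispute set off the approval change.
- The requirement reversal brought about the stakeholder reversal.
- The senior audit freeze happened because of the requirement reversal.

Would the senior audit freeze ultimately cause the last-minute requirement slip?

Yes

There is a causal chain: the senior audit freeze → the initial hiring overrun → the senior scope dispute → the last-minute requirement slip.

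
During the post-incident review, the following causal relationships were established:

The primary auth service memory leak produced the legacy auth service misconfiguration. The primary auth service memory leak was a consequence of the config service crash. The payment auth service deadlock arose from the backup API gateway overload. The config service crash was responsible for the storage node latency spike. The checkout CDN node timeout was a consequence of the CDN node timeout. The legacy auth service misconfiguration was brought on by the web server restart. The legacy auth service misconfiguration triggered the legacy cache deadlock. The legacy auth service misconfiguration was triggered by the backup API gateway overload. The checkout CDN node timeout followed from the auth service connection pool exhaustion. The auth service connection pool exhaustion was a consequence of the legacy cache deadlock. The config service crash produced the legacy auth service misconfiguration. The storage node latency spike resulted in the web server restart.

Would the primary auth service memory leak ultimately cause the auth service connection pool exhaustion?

There is a causal chain: the primary auth service memory leak → the legacy auth service misconfiguration → the legacy cache deadlock → the auth service connection pool exhaustion.

Yes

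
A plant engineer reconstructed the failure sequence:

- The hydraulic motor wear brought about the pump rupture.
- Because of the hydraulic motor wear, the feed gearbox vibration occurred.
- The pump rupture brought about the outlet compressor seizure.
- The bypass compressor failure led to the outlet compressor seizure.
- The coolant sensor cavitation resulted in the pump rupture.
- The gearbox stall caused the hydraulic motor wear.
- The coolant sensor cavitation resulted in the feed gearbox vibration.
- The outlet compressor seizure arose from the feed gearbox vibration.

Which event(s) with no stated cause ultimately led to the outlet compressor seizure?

the bypass compressor failure, the coolant sensor cavitation, the gearbox stall

Tracing upstream from the outlet compressor seizure: the outlet compressor seizure ← the bypass compressor failure.
A separate upstream branch: the outlet compressor seizure ← the feed gearbox vibration ← the hydraulic motor wear ← the gearbox stall.
A separate upstream branch: the outlet compressor seizure ← the feed gearbox vibration ← the coolant sensor cavitation.
Each of those chain origins has no stated cause.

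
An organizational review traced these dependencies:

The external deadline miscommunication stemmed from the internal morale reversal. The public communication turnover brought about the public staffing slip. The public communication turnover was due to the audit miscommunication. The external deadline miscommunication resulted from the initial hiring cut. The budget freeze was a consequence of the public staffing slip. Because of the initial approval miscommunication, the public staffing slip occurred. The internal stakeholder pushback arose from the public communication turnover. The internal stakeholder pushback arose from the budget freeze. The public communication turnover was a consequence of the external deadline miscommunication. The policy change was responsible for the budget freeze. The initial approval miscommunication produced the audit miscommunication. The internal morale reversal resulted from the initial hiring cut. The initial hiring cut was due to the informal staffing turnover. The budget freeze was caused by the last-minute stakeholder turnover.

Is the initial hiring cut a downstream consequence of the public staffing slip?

No

The public staffing slip leads to the budget freeze, the internal stakeholder pushback; the initial hiring cut is not among them.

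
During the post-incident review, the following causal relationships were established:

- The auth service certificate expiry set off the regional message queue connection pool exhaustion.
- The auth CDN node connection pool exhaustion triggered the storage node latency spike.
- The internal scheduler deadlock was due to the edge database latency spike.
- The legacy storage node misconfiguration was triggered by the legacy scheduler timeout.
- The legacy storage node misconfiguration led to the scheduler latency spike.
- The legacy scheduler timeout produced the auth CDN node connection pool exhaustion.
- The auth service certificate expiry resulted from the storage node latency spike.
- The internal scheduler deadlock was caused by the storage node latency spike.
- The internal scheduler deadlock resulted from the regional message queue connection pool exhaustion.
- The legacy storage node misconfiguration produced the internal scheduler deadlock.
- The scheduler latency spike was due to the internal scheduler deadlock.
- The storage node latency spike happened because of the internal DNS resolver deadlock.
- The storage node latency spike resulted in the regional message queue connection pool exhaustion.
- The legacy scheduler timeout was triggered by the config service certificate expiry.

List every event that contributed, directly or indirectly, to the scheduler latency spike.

the auth CDN node connection pool exhaustion, the auth service certificate expiry, the config service certificate expiry, the edge database latency spike, the internal DNS resolver deadlock, the internal scheduler deadlock, the legacy scheduler timeout, the legacy storage node misconfiguration, the regional message queue connection pool exhaustion, the storage node latency spike

Immediate causes of the scheduler latency spike: the legacy storage node misconfiguration, the internal scheduler deadlock.
Further upstream: the config service certificate expiry, the internal DNS resolver deadlock, the legacy scheduler timeout, the auth CDN node connection pool exhaustion, the storage node latency spike, the auth service certificate expiry, the regional message queue connection pool exhaustion, the edge database latency spike.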